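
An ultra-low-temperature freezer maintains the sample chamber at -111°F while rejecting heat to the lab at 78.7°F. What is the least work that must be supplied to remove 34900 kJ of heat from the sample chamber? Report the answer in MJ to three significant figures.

In absolute terms T_C = 193.71 K and T_H = 299.09 K, so ΔT = 105.4 K.
The reversible limit is COP_R = T_C/ΔT = 1.838, so W_min = Q_C/COP = Q_C·ΔT/T_C.
W_min = 34900 × 105.4/193.71 = 18990 kJ = 18.99 MJ.

19.0 MJ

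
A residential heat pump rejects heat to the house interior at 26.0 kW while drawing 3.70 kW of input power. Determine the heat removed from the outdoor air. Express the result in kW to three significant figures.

22.3 kW

For a cyclic device the first law requires Q̇_H = Q̇_C + Ẇ.
Q̇_C = Q̇_H − Ẇ = 22.30 kW.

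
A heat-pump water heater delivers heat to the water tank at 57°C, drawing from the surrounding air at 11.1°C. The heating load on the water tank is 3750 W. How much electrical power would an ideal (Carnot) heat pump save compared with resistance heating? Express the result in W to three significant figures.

In absolute terms T_C = 284.25 K and T_H = 330.15 K, so ΔT = 45.90 K.
COP_Carnot = T_H/ΔT = 330.15/45.90 = 7.193.
Resistance heating needs Ẇ_res = Q̇_H = 3750 W; the reversible heat pump needs only Ẇ_hp = Q̇_H/COP = 521.4 W.
Saving = 3750 − 521.4 = 3229 W.

3230 W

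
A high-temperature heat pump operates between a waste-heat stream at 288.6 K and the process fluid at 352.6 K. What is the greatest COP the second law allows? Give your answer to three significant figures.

5.51

The reservoir spacing is ΔT = 352.6 − 288.6 = 64.00 K.
For a reversible cycle, COP_Carnot = T_H/ΔT = 352.60/64.00 = 5.509.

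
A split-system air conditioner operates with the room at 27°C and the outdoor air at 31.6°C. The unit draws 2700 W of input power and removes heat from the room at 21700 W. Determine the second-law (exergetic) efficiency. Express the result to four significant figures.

0.1232

COP_actual = Q̇_C/Ẇ = 21700/2700 = 8.037.
In absolute terms T_C = 300.15 K and T_H = 304.75 K, so ΔT = 4.600 K.
COP_Carnot = T_C/ΔT = 300.15/4.600 = 65.25.
η_II = COP_actual/COP_Carnot = 8.037/65.25 = 0.1232.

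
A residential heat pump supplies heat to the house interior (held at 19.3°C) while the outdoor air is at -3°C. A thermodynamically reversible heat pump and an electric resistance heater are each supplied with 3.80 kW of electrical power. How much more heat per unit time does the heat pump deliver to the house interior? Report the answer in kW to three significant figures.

46.0 kW

In absolute terms T_C = 270.15 K and T_H = 292.45 K, so ΔT = 22.30 K.
COP_Carnot = T_H/ΔT = 292.45/22.30 = 13.11.
The heat pump delivers Q̇_H = COP × Ẇ = 49.83 kW; the resistance heater delivers Ẇ = 3.800 kW.
Extra = (COP − 1)·Ẇ = 46.03 kW.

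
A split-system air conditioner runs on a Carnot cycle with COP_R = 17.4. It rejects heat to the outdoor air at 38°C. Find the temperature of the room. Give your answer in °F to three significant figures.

70.0 °F

For a Carnot refrigerator COP_R = T_C/(T_H − T_C), so T_C = COP·T_H/(1 + COP).
With T_H = 311.15 K, T_C = 17.4 × 311.15/18.40 = 294.24 K.
Converting, 294.24 K = 69.96°F.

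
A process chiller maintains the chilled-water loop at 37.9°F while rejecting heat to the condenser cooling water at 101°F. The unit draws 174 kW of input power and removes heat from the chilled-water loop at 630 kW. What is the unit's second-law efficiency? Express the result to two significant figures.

0.46

COP_actual = Q̇_C/Ẇ = 630.0/174.0 = 3.621.
In absolute terms T_C = 276.43 K and T_H = 311.48 K, so ΔT = 35.06 K.
COP_Carnot = T_C/ΔT = 276.43/35.06 = 7.885.
η_II = COP_actual/COP_Carnot = 3.621/7.885 = 0.4592.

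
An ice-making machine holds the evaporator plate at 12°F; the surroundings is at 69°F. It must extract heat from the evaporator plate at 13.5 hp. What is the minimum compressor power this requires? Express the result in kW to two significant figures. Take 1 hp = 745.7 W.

In absolute terms T_C = 262.04 K and T_H = 293.71 K, so ΔT = 31.67 K.
COP_Carnot = T_C/ΔT = 262.04/31.67 = 8.275.
Ẇ_min = Q̇/COP_Carnot = 13.50/8.275 = 1.631 hp = 1.217 kW.

1.2 kW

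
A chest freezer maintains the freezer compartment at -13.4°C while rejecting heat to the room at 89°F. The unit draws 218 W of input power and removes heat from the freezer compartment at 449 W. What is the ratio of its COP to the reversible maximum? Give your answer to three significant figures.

0.357

COP_actual = Q̇_C/Ẇ = 449.0/218.0 = 2.060.
In absolute terms T_C = 259.75 K and T_H = 304.82 K, so ΔT = 45.07 K.
COP_Carnot = T_C/ΔT = 259.75/45.07 = 5.764.
η_II = COP_actual/COP_Carnot = 2.060/5.764 = 0.3573.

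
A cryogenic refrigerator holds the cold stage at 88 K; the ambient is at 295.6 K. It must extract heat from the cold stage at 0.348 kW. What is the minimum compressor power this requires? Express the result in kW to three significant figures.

The reservoir spacing is ΔT = 295.6 − 88 = 207.6 K.
COP_Carnot = T_C/ΔT = 88.00/207.6 = 0.4239.
Ẇ_min = Q̇/COP_Carnot = 0.3480/0.4239 = 0.8210 kW.

0.821 kW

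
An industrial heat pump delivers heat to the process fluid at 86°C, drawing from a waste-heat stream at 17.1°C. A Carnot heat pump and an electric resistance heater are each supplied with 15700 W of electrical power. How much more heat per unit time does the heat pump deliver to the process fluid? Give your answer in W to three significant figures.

66100 W

In absolute terms T_C = 290.25 K and T_H = 359.15 K, so ΔT = 68.90 K.
COP_Carnot = T_H/ΔT = 359.15/68.90 = 5.213.
The heat pump delivers Q̇_H = COP × Ẇ = 81840 W; the resistance heater delivers Ẇ = 15700 W.
Extra = (COP − 1)·Ẇ = 66140 W.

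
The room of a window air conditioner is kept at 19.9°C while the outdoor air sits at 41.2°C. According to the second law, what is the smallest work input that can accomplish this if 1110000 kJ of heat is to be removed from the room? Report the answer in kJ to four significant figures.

In absolute terms T_C = 293.05 K and T_H = 314.35 K, so ΔT = 21.30 K.
The reversible limit is COP_R = T_C/ΔT = 13.76, so W_min = Q_C/COP = Q_C·ΔT/T_C.
W_min = 1110000 × 21.30/293.05 = 80680 kJ.

80680 kJ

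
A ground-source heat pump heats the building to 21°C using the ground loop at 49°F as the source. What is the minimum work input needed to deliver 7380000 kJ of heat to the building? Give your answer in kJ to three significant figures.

290000 kJ

In absolute terms T_C = 282.59 K and T_H = 294.15 K, so ΔT = 11.56 K.
The reversible limit is COP_HP = T_H/ΔT = 25.46, so W_min = Q_H/COP = Q_H·ΔT/T_H.
W_min = 7380000 × 11.56/294.15 = 289900 kJ.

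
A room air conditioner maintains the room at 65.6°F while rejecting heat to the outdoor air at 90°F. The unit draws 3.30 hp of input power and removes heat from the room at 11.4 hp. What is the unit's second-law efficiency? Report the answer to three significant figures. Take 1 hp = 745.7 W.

COP_actual = Q̇_C/Ẇ = 11.40/3.300 = 3.455.
In absolute terms T_C = 291.82 K and T_H = 305.37 K, so ΔT = 13.56 K.
COP_Carnot = T_C/ΔT = 291.82/13.56 = 21.53.
η_II = COP_actual/COP_Carnot = 3.455/21.53 = 0.1605.

0.160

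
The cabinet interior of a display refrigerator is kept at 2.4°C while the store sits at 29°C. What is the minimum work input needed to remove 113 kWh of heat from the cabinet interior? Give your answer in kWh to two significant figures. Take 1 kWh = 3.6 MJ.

11 kWh

In absolute terms T_C = 275.55 K and T_H = 302.15 K, so ΔT = 26.60 K.
The reversible limit is COP_R = T_C/ΔT = 10.36, so W_min = Q_C/COP = Q_C·ΔT/T_C.
W_min = 113.0 × 26.60/275.55 = 10.91 kWh.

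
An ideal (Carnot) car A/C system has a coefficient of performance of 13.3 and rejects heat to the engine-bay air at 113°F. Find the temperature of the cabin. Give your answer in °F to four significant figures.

72.95 °F

For a Carnot refrigerator COP_R = T_C/(T_H − T_C), so T_C = COP·T_H/(1 + COP).
With T_H = 318.15 K, T_C = 13.3 × 318.15/14.30 = 295.90 K.
Converting, 295.90 K = 72.95°F.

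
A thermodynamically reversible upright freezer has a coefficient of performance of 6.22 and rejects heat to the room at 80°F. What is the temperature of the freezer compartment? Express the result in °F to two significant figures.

For a Carnot refrigerator COP_R = T_C/(T_H − T_C), so T_C = COP·T_H/(1 + COP).
With T_H = 299.82 K, T_C = 6.22 × 299.82/7.220 = 258.29 K.
Converting, 258.29 K = 5.25°F.

5.3 °F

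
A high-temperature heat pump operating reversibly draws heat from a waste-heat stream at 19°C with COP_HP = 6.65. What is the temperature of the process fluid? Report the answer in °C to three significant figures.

COP_HP = T_H/(T_H − T_C) rearranges to T_H = COP·T_C/(COP − 1).
With T_C = 292.15 K, T_H = 6.65 × 292.15/5.650 = 343.86 K.
Converting, 343.86 K = 70.71°C.

70.7 °C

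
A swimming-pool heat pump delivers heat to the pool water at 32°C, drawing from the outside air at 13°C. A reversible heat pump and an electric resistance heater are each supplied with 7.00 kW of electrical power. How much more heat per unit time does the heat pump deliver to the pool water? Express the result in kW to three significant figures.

105 kW

In absolute terms T_C = 286.15 K and T_H = 305.15 K, so ΔT = 19.00 K.
COP_Carnot = T_H/ΔT = 305.15/19.00 = 16.06.
The heat pump delivers Q̇_H = COP × Ẇ = 112.4 kW; the resistance heater delivers Ẇ = 7.000 kW.
Extra = (COP − 1)·Ẇ = 105.4 kW.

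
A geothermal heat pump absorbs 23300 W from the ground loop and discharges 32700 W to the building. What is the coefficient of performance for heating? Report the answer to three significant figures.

3.48

The first law gives Q̇_H = Q̇_C + Ẇ, so the three rates are Q̇_C = 23300, Q̇_H = 32700, Ẇ = 9400 W.
COP_HP = Q̇_H/Ẇ = 32700/9400 = 3.479.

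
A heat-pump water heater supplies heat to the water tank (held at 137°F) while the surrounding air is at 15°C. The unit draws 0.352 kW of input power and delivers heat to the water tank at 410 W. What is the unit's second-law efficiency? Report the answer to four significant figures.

Converting, Q̇_H = 410.0 W = 0.4100 kW, so COP_actual = Q̇_H/Ẇ = 0.4100/0.3520 = 1.165.
In absolute terms T_C = 288.15 K and T_H = 331.48 K, so ΔT = 43.33 K.
COP_Carnot = T_H/ΔT = 331.48/43.33 = 7.650.
η_II = COP_actual/COP_Carnot = 1.165/7.650 = 0.1523.

0.1523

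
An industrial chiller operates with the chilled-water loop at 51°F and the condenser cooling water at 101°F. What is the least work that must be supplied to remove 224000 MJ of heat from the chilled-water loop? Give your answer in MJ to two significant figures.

In absolute terms T_C = 283.71 K and T_H = 311.48 K, so ΔT = 27.78 K.
The reversible limit is COP_R = T_C/ΔT = 10.21, so W_min = Q_C/COP = Q_C·ΔT/T_C.
W_min = 224000 × 27.78/283.71 = 21930 MJ.

22000 MJ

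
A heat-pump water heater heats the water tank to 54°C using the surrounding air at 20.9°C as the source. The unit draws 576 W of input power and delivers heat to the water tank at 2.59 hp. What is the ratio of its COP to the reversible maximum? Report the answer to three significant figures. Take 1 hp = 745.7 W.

0.339

Converting, Q̇_H = 2.590 hp = 1931 W, so COP_actual = Q̇_H/Ẇ = 1931/576.0 = 3.353.
In absolute terms T_C = 294.05 K and T_H = 327.15 K, so ΔT = 33.10 K.
COP_Carnot = T_H/ΔT = 327.15/33.10 = 9.884.
η_II = COP_actual/COP_Carnot = 3.353/9.884 = 0.3393.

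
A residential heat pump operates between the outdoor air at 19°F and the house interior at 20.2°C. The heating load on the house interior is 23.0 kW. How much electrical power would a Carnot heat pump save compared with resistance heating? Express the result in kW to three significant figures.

20.8 kW

In absolute terms T_C = 265.93 K and T_H = 293.35 K, so ΔT = 27.42 K.
COP_Carnot = T_H/ΔT = 293.35/27.42 = 10.70.
Resistance heating needs Ẇ_res = Q̇_H = 23.00 kW; the reversible heat pump needs only Ẇ_hp = Q̇_H/COP = 2.150 kW.
Saving = 23.00 − 2.150 = 20.85 kW.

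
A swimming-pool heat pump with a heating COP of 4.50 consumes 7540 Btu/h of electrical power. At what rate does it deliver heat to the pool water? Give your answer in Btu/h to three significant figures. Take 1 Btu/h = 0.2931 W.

33900 Btu/h

Q̇_H = COP_HP × Ẇ = 4.50 × 7540 = 33930 Btu/h.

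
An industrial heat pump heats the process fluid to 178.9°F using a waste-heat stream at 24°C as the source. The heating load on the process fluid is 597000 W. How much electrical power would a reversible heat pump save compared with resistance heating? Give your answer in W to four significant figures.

500100 W

In absolute terms T_C = 297.15 K and T_H = 354.76 K, so ΔT = 57.61 K.
COP_Carnot = T_H/ΔT = 354.76/57.61 = 6.158.
Resistance heating needs Ẇ_res = Q̇_H = 597000 W; the reversible heat pump needs only Ẇ_hp = Q̇_H/COP = 96950 W.
Saving = 597000 − 96950 = 500100 W.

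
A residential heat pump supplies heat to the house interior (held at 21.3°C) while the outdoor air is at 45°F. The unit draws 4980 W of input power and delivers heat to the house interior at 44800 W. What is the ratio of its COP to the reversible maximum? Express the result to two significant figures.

0.43

COP_actual = Q̇_H/Ẇ = 44800/4980 = 8.996.
In absolute terms T_C = 280.37 K and T_H = 294.45 K, so ΔT = 14.08 K.
COP_Carnot = T_H/ΔT = 294.45/14.08 = 20.92.
η_II = COP_actual/COP_Carnot = 8.996/20.92 = 0.4301.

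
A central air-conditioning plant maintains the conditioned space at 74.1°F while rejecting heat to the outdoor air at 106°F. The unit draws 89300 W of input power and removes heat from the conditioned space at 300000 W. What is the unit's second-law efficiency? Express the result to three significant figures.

0.201

COP_actual = Q̇_C/Ẇ = 300000/89300 = 3.359.
In absolute terms T_C = 296.54 K and T_H = 314.26 K, so ΔT = 17.72 K.
COP_Carnot = T_C/ΔT = 296.54/17.72 = 16.73.
η_II = COP_actual/COP_Carnot = 3.359/16.73 = 0.2008.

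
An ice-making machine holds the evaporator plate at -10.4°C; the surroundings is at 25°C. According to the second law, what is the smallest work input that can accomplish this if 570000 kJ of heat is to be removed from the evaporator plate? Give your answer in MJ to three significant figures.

In absolute terms T_C = 262.75 K and T_H = 298.15 K, so ΔT = 35.40 K.
The reversible limit is COP_R = T_C/ΔT = 7.422, so W_min = Q_C/COP = Q_C·ΔT/T_C.
W_min = 570000 × 35.40/262.75 = 76800 kJ = 76.80 MJ.

76.8 MJ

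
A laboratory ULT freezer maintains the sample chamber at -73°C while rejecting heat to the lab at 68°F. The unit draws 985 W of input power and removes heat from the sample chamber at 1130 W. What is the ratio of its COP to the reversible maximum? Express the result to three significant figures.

0.533

COP_actual = Q̇_C/Ẇ = 1130/985.0 = 1.147.
In absolute terms T_C = 200.15 K and T_H = 293.15 K, so ΔT = 93.00 K.
COP_Carnot = T_C/ΔT = 200.15/93.00 = 2.152.
η_II = COP_actual/COP_Carnot = 1.147/2.152 = 0.5331.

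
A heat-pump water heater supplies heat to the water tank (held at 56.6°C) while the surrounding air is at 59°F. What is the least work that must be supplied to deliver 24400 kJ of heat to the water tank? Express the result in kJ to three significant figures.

In absolute terms T_C = 288.15 K and T_H = 329.75 K, so ΔT = 41.60 K.
The reversible limit is COP_HP = T_H/ΔT = 7.927, so W_min = Q_H/COP = Q_H·ΔT/T_H.
W_min = 24400 × 41.60/329.75 = 3078 kJ.

3080 kJ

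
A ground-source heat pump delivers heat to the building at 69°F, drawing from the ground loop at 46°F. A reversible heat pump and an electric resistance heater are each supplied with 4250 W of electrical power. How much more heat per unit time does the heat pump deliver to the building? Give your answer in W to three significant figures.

93400 W

In absolute terms T_C = 280.93 K and T_H = 293.71 K, so ΔT = 12.78 K.
COP_Carnot = T_H/ΔT = 293.71/12.78 = 22.99.
The heat pump delivers Q̇_H = COP × Ẇ = 97690 W; the resistance heater delivers Ẇ = 4250 W.
Extra = (COP − 1)·Ẇ = 93440 W.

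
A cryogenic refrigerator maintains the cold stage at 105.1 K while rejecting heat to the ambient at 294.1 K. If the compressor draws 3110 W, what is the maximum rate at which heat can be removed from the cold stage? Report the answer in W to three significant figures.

1730 W

The reservoir spacing is ΔT = 294.1 − 105.1 = 189.0 K.
COP_Carnot = T_C/ΔT = 105.10/189.0 = 0.5561.
Q̇_max = COP_Carnot × Ẇ = 0.5561 × 3110 W = 1729 W.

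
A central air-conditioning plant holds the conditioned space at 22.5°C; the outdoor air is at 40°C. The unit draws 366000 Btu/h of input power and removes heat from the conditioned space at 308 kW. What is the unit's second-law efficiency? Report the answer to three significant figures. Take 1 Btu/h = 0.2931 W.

0.170

Converting, Q̇_C = 308.0 kW = 1051000 Btu/h, so COP_actual = Q̇_C/Ẇ = 1051000/366000 = 2.871.
In absolute terms T_C = 295.65 K and T_H = 313.15 K, so ΔT = 17.50 K.
COP_Carnot = T_C/ΔT = 295.65/17.50 = 16.89.
η_II = COP_actual/COP_Carnot = 2.871/16.89 = 0.1699.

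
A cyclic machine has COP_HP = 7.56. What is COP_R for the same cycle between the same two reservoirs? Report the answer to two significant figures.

6.6

Since Q_H = Q_C + W for any cycle, COP_R = Q_C/W = Q_H/W − 1.
COP_R = 7.56 − 1 = 6.56.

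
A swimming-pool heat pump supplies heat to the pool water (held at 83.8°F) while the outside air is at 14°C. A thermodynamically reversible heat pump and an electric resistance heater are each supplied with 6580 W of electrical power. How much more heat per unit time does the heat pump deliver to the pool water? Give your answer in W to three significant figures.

128000 W

In absolute terms T_C = 287.15 K and T_H = 301.93 K, so ΔT = 14.78 K.
COP_Carnot = T_H/ΔT = 301.93/14.78 = 20.43.
The heat pump delivers Q̇_H = COP × Ẇ = 134400 W; the resistance heater delivers Ẇ = 6580 W.
Extra = (COP − 1)·Ẇ = 127900 W.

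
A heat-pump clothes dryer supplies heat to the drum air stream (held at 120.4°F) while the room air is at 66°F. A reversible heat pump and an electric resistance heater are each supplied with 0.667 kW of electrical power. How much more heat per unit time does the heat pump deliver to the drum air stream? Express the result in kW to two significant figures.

In absolute terms T_C = 292.04 K and T_H = 322.26 K, so ΔT = 30.22 K.
COP_Carnot = T_H/ΔT = 322.26/30.22 = 10.66.
The heat pump delivers Q̇_H = COP × Ẇ = 7.112 kW; the resistance heater delivers Ẇ = 0.6670 kW.
Extra = (COP − 1)·Ẇ = 6.445 kW.

6.4 kW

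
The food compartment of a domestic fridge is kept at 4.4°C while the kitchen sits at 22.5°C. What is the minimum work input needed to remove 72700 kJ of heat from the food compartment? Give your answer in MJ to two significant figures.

In absolute terms T_C = 277.55 K and T_H = 295.65 K, so ΔT = 18.10 K.
The reversible limit is COP_R = T_C/ΔT = 15.33, so W_min = Q_C/COP = Q_C·ΔT/T_C.
W_min = 72700 × 18.10/277.55 = 4741 kJ = 4.741 MJ.

4.7 MJ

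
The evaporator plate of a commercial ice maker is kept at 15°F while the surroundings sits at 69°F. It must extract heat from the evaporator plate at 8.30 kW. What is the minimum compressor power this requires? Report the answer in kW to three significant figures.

In absolute terms T_C = 263.71 K and T_H = 293.71 K, so ΔT = 30.00 K.
COP_Carnot = T_C/ΔT = 263.71/30.00 = 8.790.
Ẇ_min = Q̇/COP_Carnot = 8.300/8.790 = 0.9442 kW.

0.944 kW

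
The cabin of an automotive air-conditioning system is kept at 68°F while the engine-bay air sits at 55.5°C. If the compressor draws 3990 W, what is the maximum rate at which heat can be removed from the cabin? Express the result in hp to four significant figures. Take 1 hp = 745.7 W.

In absolute terms T_C = 293.15 K and T_H = 328.65 K, so ΔT = 35.50 K.
COP_Carnot = T_C/ΔT = 293.15/35.50 = 8.258.
Q̇_max = COP_Carnot × Ẇ = 8.258 × 3990 W = 32950 W = 44.18 hp.

44.18 hp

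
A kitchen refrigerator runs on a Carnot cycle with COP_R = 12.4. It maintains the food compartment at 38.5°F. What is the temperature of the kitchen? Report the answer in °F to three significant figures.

COP_R = T_C/(T_H − T_C) gives T_H − T_C = T_C/COP.
With T_C = 276.76 K, T_H = 276.76 × (1 + 1/12.4) = 299.08 K.
Converting, 299.08 K = 78.67°F.

78.7 °F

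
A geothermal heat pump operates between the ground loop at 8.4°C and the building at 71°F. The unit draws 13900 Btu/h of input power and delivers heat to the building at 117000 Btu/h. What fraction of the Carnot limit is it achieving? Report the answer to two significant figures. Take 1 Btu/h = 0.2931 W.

0.38

COP_actual = Q̇_H/Ẇ = 117000/13900 = 8.417.
In absolute terms T_C = 281.55 K and T_H = 294.82 K, so ΔT = 13.27 K.
COP_Carnot = T_H/ΔT = 294.82/13.27 = 22.22.
η_II = COP_actual/COP_Carnot = 8.417/22.22 = 0.3788.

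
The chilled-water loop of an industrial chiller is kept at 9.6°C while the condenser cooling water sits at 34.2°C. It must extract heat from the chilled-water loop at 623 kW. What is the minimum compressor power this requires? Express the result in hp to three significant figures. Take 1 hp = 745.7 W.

In absolute terms T_C = 282.75 K and T_H = 307.35 K, so ΔT = 24.60 K.
COP_Carnot = T_C/ΔT = 282.75/24.60 = 11.49.
Ẇ_min = Q̇/COP_Carnot = 623.0/11.49 = 54.20 kW = 72.69 hp.

72.7 hp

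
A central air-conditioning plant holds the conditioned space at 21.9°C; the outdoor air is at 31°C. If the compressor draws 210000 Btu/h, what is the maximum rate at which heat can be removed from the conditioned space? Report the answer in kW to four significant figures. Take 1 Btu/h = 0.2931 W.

1996 kW

In absolute terms T_C = 295.05 K and T_H = 304.15 K, so ΔT = 9.100 K.
COP_Carnot = T_C/ΔT = 295.05/9.100 = 32.42.
Q̇_max = COP_Carnot × Ẇ = 32.42 × 210000 Btu/h = 6809000 Btu/h = 1996 kW.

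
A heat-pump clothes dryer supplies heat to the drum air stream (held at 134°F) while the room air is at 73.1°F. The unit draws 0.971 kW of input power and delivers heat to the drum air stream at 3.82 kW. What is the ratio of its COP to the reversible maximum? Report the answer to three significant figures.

COP_actual = Q̇_H/Ẇ = 3.820/0.9710 = 3.934.
In absolute terms T_C = 295.98 K and T_H = 329.82 K, so ΔT = 33.83 K.
COP_Carnot = T_H/ΔT = 329.82/33.83 = 9.748.
η_II = COP_actual/COP_Carnot = 3.934/9.748 = 0.4036.

0.404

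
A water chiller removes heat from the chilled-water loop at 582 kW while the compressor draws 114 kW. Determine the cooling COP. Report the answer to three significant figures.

The first law gives Q̇_H = Q̇_C + Ẇ, so the three rates are Q̇_C = 582.0, Q̇_H = 696.0, Ẇ = 114.0 kW.
COP_R = Q̇_C/Ẇ = 582.0/114.0 = 5.105.

5.11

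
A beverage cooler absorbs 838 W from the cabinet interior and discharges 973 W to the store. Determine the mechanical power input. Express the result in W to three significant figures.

135 W

For a cyclic device the first law requires Q̇_H = Q̇_C + Ẇ.
Ẇ = Q̇_H − Q̇_C = 135.0 W.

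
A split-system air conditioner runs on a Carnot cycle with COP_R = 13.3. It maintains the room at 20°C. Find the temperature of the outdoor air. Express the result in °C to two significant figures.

COP_R = T_C/(T_H − T_C) gives T_H − T_C = T_C/COP.
With T_C = 293.15 K, T_H = 293.15 × (1 + 1/13.3) = 315.19 K.
Converting, 315.19 K = 42.04°C.

42 °C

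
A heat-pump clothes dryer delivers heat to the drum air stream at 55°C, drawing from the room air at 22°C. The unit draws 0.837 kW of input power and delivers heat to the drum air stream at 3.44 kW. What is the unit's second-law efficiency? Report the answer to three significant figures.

0.413

COP_actual = Q̇_H/Ẇ = 3.440/0.8370 = 4.110.
In absolute terms T_C = 295.15 K and T_H = 328.15 K, so ΔT = 33.00 K.
COP_Carnot = T_H/ΔT = 328.15/33.00 = 9.944.
η_II = COP_actual/COP_Carnot = 4.110/9.944 = 0.4133.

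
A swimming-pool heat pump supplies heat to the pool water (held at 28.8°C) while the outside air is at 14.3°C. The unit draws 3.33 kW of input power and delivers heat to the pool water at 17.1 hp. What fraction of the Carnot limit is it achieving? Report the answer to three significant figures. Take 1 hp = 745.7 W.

Converting, Q̇_H = 17.10 hp = 12.75 kW, so COP_actual = Q̇_H/Ẇ = 12.75/3.330 = 3.829.
In absolute terms T_C = 287.45 K and T_H = 301.95 K, so ΔT = 14.50 K.
COP_Carnot = T_H/ΔT = 301.95/14.50 = 20.82.
η_II = COP_actual/COP_Carnot = 3.829/20.82 = 0.1839.

0.184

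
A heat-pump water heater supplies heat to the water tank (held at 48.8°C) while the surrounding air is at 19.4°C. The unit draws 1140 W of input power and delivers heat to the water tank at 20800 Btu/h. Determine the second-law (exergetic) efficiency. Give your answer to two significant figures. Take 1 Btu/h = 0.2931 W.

Converting, Q̇_H = 20800 Btu/h = 6096 W, so COP_actual = Q̇_H/Ẇ = 6096/1140 = 5.348.
In absolute terms T_C = 292.55 K and T_H = 321.95 K, so ΔT = 29.40 K.
COP_Carnot = T_H/ΔT = 321.95/29.40 = 10.95.
η_II = COP_actual/COP_Carnot = 5.348/10.95 = 0.4884.

0.49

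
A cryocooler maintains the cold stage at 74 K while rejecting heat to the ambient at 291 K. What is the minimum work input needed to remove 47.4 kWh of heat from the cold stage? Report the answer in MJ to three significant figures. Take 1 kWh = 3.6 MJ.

The reservoir spacing is ΔT = 291 − 74 = 217.0 K.
The reversible limit is COP_R = T_C/ΔT = 0.3410, so W_min = Q_C/COP = Q_C·ΔT/T_C.
W_min = 47.40 × 217.0/74.00 = 139.0 kWh = 500.4 MJ.

500 MJ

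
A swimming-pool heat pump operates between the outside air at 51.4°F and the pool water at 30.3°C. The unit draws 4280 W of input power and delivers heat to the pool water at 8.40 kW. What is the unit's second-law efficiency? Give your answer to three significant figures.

0.126

Converting, Q̇_H = 8.400 kW = 8400 W, so COP_actual = Q̇_H/Ẇ = 8400/4280 = 1.963.
In absolute terms T_C = 283.93 K and T_H = 303.45 K, so ΔT = 19.52 K.
COP_Carnot = T_H/ΔT = 303.45/19.52 = 15.54.
η_II = COP_actual/COP_Carnot = 1.963/15.54 = 0.1263.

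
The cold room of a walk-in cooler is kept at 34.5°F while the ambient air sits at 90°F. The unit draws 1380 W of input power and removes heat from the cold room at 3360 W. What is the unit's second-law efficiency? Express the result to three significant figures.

COP_actual = Q̇_C/Ẇ = 3360/1380 = 2.435.
In absolute terms T_C = 274.54 K and T_H = 305.37 K, so ΔT = 30.83 K.
COP_Carnot = T_C/ΔT = 274.54/30.83 = 8.904.
η_II = COP_actual/COP_Carnot = 2.435/8.904 = 0.2734.

0.273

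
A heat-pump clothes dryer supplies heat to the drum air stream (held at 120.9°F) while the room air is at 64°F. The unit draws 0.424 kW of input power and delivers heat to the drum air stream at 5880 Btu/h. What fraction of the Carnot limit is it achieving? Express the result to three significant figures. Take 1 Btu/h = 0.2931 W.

Converting, Q̇_H = 5880 Btu/h = 1.723 kW, so COP_actual = Q̇_H/Ẇ = 1.723/0.4240 = 4.065.
In absolute terms T_C = 290.93 K and T_H = 322.54 K, so ΔT = 31.61 K.
COP_Carnot = T_H/ΔT = 322.54/31.61 = 10.20.
η_II = COP_actual/COP_Carnot = 4.065/10.20 = 0.3984.

0.398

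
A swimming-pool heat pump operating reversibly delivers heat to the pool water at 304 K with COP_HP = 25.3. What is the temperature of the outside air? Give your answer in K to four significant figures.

292.0 K

COP_HP = T_H/(T_H − T_C) gives T_H − T_C = T_H/COP.
With T_H = 304.00 K, T_C = 304.00 × (1 − 1/25.3) = 291.98 K.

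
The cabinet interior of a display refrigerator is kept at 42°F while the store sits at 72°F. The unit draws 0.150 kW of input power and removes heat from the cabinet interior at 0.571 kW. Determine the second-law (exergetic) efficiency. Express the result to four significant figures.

0.2276

COP_actual = Q̇_C/Ẇ = 0.5710/0.1500 = 3.807.
In absolute terms T_C = 278.71 K and T_H = 295.37 K, so ΔT = 16.67 K.
COP_Carnot = T_C/ΔT = 278.71/16.67 = 16.72.
η_II = COP_actual/COP_Carnot = 3.807/16.72 = 0.2276.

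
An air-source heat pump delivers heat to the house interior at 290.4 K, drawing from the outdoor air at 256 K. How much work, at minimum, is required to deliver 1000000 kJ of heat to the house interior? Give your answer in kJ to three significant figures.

The reservoir spacing is ΔT = 290.4 − 256 = 34.40 K.
The reversible limit is COP_HP = T_H/ΔT = 8.442, so W_min = Q_H/COP = Q_H·ΔT/T_H.
W_min = 1000000 × 34.40/290.40 = 118500 kJ.

118000 kJ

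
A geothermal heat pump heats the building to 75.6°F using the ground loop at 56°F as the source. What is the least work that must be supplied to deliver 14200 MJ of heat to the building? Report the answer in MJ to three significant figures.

520 MJ

In absolute terms T_C = 286.48 K and T_H = 297.37 K, so ΔT = 10.89 K.
The reversible limit is COP_HP = T_H/ΔT = 27.31, so W_min = Q_H/COP = Q_H·ΔT/T_H.
W_min = 14200 × 10.89/297.37 = 520.0 MJ.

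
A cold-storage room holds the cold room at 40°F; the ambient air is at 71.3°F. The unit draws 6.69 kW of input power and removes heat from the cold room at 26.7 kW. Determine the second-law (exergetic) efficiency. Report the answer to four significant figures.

COP_actual = Q̇_C/Ẇ = 26.70/6.690 = 3.991.
In absolute terms T_C = 277.59 K and T_H = 294.98 K, so ΔT = 17.39 K.
COP_Carnot = T_C/ΔT = 277.59/17.39 = 15.96.
η_II = COP_actual/COP_Carnot = 3.991/15.96 = 0.2500.

0.2500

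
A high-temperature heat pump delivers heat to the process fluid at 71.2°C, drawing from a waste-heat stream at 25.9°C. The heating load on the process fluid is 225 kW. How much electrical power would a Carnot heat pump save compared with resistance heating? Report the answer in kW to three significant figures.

In absolute terms T_C = 299.05 K and T_H = 344.35 K, so ΔT = 45.30 K.
COP_Carnot = T_H/ΔT = 344.35/45.30 = 7.602.
Resistance heating needs Ẇ_res = Q̇_H = 225.0 kW; the reversible heat pump needs only Ẇ_hp = Q̇_H/COP = 29.60 kW.
Saving = 225.0 − 29.60 = 195.4 kW.

195 kW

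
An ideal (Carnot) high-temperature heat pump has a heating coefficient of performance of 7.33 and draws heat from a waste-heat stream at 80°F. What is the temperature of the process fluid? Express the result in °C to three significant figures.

COP_HP = T_H/(T_H − T_C) rearranges to T_H = COP·T_C/(COP − 1).
With T_C = 299.82 K, T_H = 7.33 × 299.82/6.330 = 347.18 K.
Converting, 347.18 K = 74.03°C.

74.0 °C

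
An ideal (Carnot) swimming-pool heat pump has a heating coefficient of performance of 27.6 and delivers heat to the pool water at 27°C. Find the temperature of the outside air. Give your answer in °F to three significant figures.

61.0 °F

COP_HP = T_H/(T_H − T_C) gives T_H − T_C = T_H/COP.
With T_H = 300.15 K, T_C = 300.15 × (1 − 1/27.6) = 289.27 K.
Converting, 289.27 K = 61.03°F.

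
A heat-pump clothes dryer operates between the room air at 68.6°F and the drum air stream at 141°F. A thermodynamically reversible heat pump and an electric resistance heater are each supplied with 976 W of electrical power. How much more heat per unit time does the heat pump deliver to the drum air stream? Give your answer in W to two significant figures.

In absolute terms T_C = 293.48 K and T_H = 333.71 K, so ΔT = 40.22 K.
COP_Carnot = T_H/ΔT = 333.71/40.22 = 8.297.
The heat pump delivers Q̇_H = COP × Ẇ = 8097 W; the resistance heater delivers Ẇ = 976.0 W.
Extra = (COP − 1)·Ẇ = 7121 W.

7100 W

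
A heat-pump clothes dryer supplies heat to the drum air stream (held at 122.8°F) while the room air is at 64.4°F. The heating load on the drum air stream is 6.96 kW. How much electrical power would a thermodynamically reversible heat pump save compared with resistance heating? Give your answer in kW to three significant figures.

In absolute terms T_C = 291.15 K and T_H = 323.59 K, so ΔT = 32.44 K.
COP_Carnot = T_H/ΔT = 323.59/32.44 = 9.974.
Resistance heating needs Ẇ_res = Q̇_H = 6.960 kW; the reversible heat pump needs only Ẇ_hp = Q̇_H/COP = 0.6978 kW.
Saving = 6.960 − 0.6978 = 6.262 kW.

6.26 kW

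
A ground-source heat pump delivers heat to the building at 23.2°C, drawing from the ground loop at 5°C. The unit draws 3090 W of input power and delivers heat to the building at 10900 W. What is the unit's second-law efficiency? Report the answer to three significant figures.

COP_actual = Q̇_H/Ẇ = 10900/3090 = 3.528.
In absolute terms T_C = 278.15 K and T_H = 296.35 K, so ΔT = 18.20 K.
COP_Carnot = T_H/ΔT = 296.35/18.20 = 16.28.
η_II = COP_actual/COP_Carnot = 3.528/16.28 = 0.2166.

0.217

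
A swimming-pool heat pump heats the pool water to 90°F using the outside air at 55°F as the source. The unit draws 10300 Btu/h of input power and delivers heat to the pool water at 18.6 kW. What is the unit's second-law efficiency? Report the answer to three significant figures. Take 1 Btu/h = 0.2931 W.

Converting, Q̇_H = 18.60 kW = 63460 Btu/h, so COP_actual = Q̇_H/Ẇ = 63460/10300 = 6.161.
In absolute terms T_C = 285.93 K and T_H = 305.37 K, so ΔT = 19.44 K.
COP_Carnot = T_H/ΔT = 305.37/19.44 = 15.70.
η_II = COP_actual/COP_Carnot = 6.161/15.70 = 0.3923.

0.392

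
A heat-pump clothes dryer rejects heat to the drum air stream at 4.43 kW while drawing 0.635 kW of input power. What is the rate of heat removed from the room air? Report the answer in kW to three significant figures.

For a cyclic device the first law requires Q̇_H = Q̇_C + Ẇ.
Q̇_C = Q̇_H − Ẇ = 3.795 kW.

3.80 kW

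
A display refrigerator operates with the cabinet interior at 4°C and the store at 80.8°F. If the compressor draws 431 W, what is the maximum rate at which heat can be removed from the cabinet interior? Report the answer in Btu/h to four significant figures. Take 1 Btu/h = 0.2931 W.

In absolute terms T_C = 277.15 K and T_H = 300.26 K, so ΔT = 23.11 K.
COP_Carnot = T_C/ΔT = 277.15/23.11 = 11.99.
Q̇_max = COP_Carnot × Ẇ = 11.99 × 431.0 W = 5169 W = 17630 Btu/h.

17630 Btu/h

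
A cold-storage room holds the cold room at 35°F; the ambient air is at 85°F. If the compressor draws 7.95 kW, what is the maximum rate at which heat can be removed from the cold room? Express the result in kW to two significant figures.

79 kW

In absolute terms T_C = 274.82 K and T_H = 302.59 K, so ΔT = 27.78 K.
COP_Carnot = T_C/ΔT = 274.82/27.78 = 9.893.
Q̇_max = COP_Carnot × Ẇ = 9.893 × 7.950 kW = 78.65 kW.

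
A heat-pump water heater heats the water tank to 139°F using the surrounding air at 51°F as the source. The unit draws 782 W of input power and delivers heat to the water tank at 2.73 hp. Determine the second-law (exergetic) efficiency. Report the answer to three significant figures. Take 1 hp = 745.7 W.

0.383

Converting, Q̇_H = 2.730 hp = 2036 W, so COP_actual = Q̇_H/Ẇ = 2036/782.0 = 2.603.
In absolute terms T_C = 283.71 K and T_H = 332.59 K, so ΔT = 48.89 K.
COP_Carnot = T_H/ΔT = 332.59/48.89 = 6.803.
η_II = COP_actual/COP_Carnot = 2.603/6.803 = 0.3827.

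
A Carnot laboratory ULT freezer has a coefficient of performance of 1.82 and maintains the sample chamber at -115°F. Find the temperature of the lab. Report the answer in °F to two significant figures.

74 °F

COP_R = T_C/(T_H − T_C) gives T_H − T_C = T_C/COP.
With T_C = 191.48 K, T_H = 191.48 × (1 + 1/1.82) = 296.69 K.
Converting, 296.69 K = 74.38°F.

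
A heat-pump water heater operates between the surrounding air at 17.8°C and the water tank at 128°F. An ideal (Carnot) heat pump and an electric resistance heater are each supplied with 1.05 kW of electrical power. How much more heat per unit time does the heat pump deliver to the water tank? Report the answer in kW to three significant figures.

In absolute terms T_C = 290.95 K and T_H = 326.48 K, so ΔT = 35.53 K.
COP_Carnot = T_H/ΔT = 326.48/35.53 = 9.188.
The heat pump delivers Q̇_H = COP × Ẇ = 9.647 kW; the resistance heater delivers Ẇ = 1.050 kW.
Extra = (COP − 1)·Ẇ = 8.597 kW.

8.60 kW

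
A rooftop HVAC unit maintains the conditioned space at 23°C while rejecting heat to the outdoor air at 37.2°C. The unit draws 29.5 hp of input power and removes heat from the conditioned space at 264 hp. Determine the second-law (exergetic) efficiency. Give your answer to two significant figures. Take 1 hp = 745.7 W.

COP_actual = Q̇_C/Ẇ = 264.0/29.50 = 8.949.
In absolute terms T_C = 296.15 K and T_H = 310.35 K, so ΔT = 14.20 K.
COP_Carnot = T_C/ΔT = 296.15/14.20 = 20.86.
η_II = COP_actual/COP_Carnot = 8.949/20.86 = 0.4291.

0.43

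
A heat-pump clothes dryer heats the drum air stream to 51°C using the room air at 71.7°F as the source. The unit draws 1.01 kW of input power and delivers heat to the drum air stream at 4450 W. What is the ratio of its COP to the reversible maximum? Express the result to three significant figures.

0.393

Converting, Q̇_H = 4450 W = 4.450 kW, so COP_actual = Q̇_H/Ẇ = 4.450/1.010 = 4.406.
In absolute terms T_C = 295.21 K and T_H = 324.15 K, so ΔT = 28.94 K.
COP_Carnot = T_H/ΔT = 324.15/28.94 = 11.20.
η_II = COP_actual/COP_Carnot = 4.406/11.20 = 0.3934.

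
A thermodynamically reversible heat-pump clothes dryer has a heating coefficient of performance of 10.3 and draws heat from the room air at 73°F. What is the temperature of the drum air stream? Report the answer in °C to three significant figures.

54.6 °C

COP_HP = T_H/(T_H − T_C) rearranges to T_H = COP·T_C/(COP − 1).
With T_C = 295.93 K, T_H = 10.3 × 295.93/9.300 = 327.75 K.
Converting, 327.75 K = 54.60°C.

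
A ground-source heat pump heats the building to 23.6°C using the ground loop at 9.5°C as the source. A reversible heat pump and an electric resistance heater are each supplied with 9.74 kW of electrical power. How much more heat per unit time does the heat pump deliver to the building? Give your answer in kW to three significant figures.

In absolute terms T_C = 282.65 K and T_H = 296.75 K, so ΔT = 14.10 K.
COP_Carnot = T_H/ΔT = 296.75/14.10 = 21.05.
The heat pump delivers Q̇_H = COP × Ẇ = 205.0 kW; the resistance heater delivers Ẇ = 9.740 kW.
Extra = (COP − 1)·Ẇ = 195.2 kW.

195 kW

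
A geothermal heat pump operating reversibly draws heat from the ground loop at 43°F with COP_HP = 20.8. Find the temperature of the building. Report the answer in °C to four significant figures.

20.22 °C

COP_HP = T_H/(T_H − T_C) rearranges to T_H = COP·T_C/(COP − 1).
With T_C = 279.26 K, T_H = 20.8 × 279.26/19.80 = 293.37 K.
Converting, 293.37 K = 20.22°C.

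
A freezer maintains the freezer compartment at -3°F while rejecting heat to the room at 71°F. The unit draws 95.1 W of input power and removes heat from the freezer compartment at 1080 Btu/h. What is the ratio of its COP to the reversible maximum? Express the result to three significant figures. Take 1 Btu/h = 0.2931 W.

Converting, Q̇_C = 1080 Btu/h = 316.5 W, so COP_actual = Q̇_C/Ẇ = 316.5/95.10 = 3.329.
In absolute terms T_C = 253.71 K and T_H = 294.82 K, so ΔT = 41.11 K.
COP_Carnot = T_C/ΔT = 253.71/41.11 = 6.171.
η_II = COP_actual/COP_Carnot = 3.329/6.171 = 0.5394.

0.539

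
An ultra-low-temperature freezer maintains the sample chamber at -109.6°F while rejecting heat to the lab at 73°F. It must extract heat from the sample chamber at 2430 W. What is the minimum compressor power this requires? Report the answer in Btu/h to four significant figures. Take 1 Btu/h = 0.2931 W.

4325 Btu/h

In absolute terms T_C = 194.48 K and T_H = 295.93 K, so ΔT = 101.4 K.
COP_Carnot = T_C/ΔT = 194.48/101.4 = 1.917.
Ẇ_min = Q̇/COP_Carnot = 2430/1.917 = 1268 W = 4325 Btu/h.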